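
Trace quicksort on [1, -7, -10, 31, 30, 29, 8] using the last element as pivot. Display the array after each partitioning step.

Partition 1: pivot=8 at index 3 -> [1, -7, -10, 8, 30, 29, 31]
Partition 2: pivot=-10 at index 0 -> [-10, -7, 1, 8, 30, 29, 31]
Partition 3: pivot=1 at index 2 -> [-10, -7, 1, 8, 30, 29, 31]
Partition 4: pivot=31 at index 6 -> [-10, -7, 1, 8, 30, 29, 31]
Partition 5: pivot=29 at index 4 -> [-10, -7, 1, 8, 29, 30, 31]


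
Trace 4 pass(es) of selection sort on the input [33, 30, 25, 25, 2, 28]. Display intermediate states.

Pass 1: Select minimum 2 at index 4, swap -> [2, 30, 25, 25, 33, 28]
Pass 2: Select minimum 25 at index 2, swap -> [2, 25, 30, 25, 33, 28]
Pass 3: Select minimum 25 at index 3, swap -> [2, 25, 25, 30, 33, 28]
Pass 4: Select minimum 28 at index 5, swap -> [2, 25, 25, 28, 33, 30]


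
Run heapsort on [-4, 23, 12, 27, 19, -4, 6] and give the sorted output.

Build heap: [27, 23, 12, -4, 19, -4, 6]
Extract 27: [23, 19, 12, -4, 6, -4, 27]
Extract 23: [19, 6, 12, -4, -4, 23, 27]
Extract 19: [12, 6, -4, -4, 19, 23, 27]
Extract 12: [6, -4, -4, 12, 19, 23, 27]
Extract 6: [-4, -4, 6, 12, 19, 23, 27]
Extract -4: [-4, -4, 6, 12, 19, 23, 27]


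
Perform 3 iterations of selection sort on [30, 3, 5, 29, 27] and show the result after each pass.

Pass 1: Select minimum 3 at index 1, swap -> [3, 30, 5, 29, 27]
Pass 2: Select minimum 5 at index 2, swap -> [3, 5, 30, 29, 27]
Pass 3: Select minimum 27 at index 4, swap -> [3, 5, 27, 29, 30]


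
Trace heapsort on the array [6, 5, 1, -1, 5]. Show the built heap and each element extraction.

Build heap: [6, 5, 1, -1, 5]
Extract 6: [5, 5, 1, -1, 6]
Extract 5: [5, -1, 1, 5, 6]
Extract 5: [1, -1, 5, 5, 6]
Extract 1: [-1, 1, 5, 5, 6]


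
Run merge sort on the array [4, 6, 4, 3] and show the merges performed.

Divide and conquer:
  Merge [4] + [6] -> [4, 6]
  Merge [4] + [3] -> [3, 4]
  Merge [4, 6] + [3, 4] -> [3, 4, 4, 6]


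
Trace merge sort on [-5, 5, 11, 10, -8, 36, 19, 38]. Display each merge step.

Divide and conquer:
  Merge [-5] + [5] -> [-5, 5]
  Merge [11] + [10] -> [10, 11]
  Merge [-5, 5] + [10, 11] -> [-5, 5, 10, 11]
  Merge [-8] + [36] -> [-8, 36]
  Merge [19] + [38] -> [19, 38]
  Merge [-8, 36] + [19, 38] -> [-8, 19, 36, 38]
  Merge [-5, 5, 10, 11] + [-8, 19, 36, 38] -> [-8, -5, 5, 10, 11, 19, 36, 38]


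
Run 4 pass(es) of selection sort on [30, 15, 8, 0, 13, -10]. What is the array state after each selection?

Pass 1: Select minimum -10 at index 5, swap -> [-10, 15, 8, 0, 13, 30]
Pass 2: Select minimum 0 at index 3, swap -> [-10, 0, 8, 15, 13, 30]
Pass 3: Select minimum 8 at index 2, swap -> [-10, 0, 8, 15, 13, 30]
Pass 4: Select minimum 13 at index 4, swap -> [-10, 0, 8, 13, 15, 30]


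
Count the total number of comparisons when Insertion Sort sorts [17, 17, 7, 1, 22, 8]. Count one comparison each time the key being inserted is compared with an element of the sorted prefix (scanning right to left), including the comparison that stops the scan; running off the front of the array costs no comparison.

Insert 17: 17 <= 17 (stop) = 1 comparison(s) -> [17, 17, 7, 1, 22, 8]
Insert 7: 17 > 7 (shift), 17 > 7 (shift), reached front = 2 comparison(s) -> [7, 17, 17, 1, 22, 8]
Insert 1: 17 > 1 (shift), 17 > 1 (shift), 7 > 1 (shift), reached front = 3 comparison(s) -> [1, 7, 17, 17, 22, 8]
Insert 22: 17 <= 22 (stop) = 1 comparison(s) -> [1, 7, 17, 17, 22, 8]
Insert 8: 22 > 8 (shift), 17 > 8 (shift), 17 > 8 (shift), 7 <= 8 (stop) = 4 comparison(s) -> [1, 7, 8, 17, 17, 22]
Total comparisons: 1 + 2 + 3 + 1 + 4 = 11


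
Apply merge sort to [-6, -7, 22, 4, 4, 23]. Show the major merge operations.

Divide and conquer:
  Merge [-7] + [22] -> [-7, 22]
  Merge [-6] + [-7, 22] -> [-7, -6, 22]
  Merge [4] + [23] -> [4, 23]
  Merge [4] + [4, 23] -> [4, 4, 23]
  Merge [-7, -6, 22] + [4, 4, 23] -> [-7, -6, 4, 4, 22, 23]


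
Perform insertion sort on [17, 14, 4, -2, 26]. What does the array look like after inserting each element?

First element 17 is already 'sorted'
Insert 14: shifted 1 elements -> [14, 17, 4, -2, 26]
Insert 4: shifted 2 elements -> [4, 14, 17, -2, 26]
Insert -2: shifted 3 elements -> [-2, 4, 14, 17, 26]
Insert 26: shifted 0 elements -> [-2, 4, 14, 17, 26]


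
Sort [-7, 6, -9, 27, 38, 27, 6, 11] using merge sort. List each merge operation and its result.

Divide and conquer:
  Merge [-7] + [6] -> [-7, 6]
  Merge [-9] + [27] -> [-9, 27]
  Merge [-7, 6] + [-9, 27] -> [-9, -7, 6, 27]
  Merge [38] + [27] -> [27, 38]
  Merge [6] + [11] -> [6, 11]
  Merge [27, 38] + [6, 11] -> [6, 11, 27, 38]
  Merge [-9, -7, 6, 27] + [6, 11, 27, 38] -> [-9, -7, 6, 6, 11, 27, 27, 38]


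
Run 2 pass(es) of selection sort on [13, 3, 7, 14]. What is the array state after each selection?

Pass 1: Select minimum 3 at index 1, swap -> [3, 13, 7, 14]
Pass 2: Select minimum 7 at index 2, swap -> [3, 7, 13, 14]


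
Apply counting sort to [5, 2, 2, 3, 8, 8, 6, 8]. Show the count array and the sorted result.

Count array: [0, 0, 2, 1, 0, 1, 1, 0, 3]
(count[i] = number of elements equal to i)
Cumulative count: [0, 0, 2, 3, 3, 4, 5, 5, 8]
Sorted: [2, 2, 3, 5, 6, 8, 8, 8]


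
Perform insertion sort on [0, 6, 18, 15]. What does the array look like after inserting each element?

First element 0 is already 'sorted'
Insert 6: shifted 0 elements -> [0, 6, 18, 15]
Insert 18: shifted 0 elements -> [0, 6, 18, 15]
Insert 15: shifted 1 elements -> [0, 6, 15, 18]


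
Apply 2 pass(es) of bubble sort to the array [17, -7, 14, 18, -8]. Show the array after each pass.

After pass 1: [-7, 14, 17, -8, 18] (3 swaps)
After pass 2: [-7, 14, -8, 17, 18] (1 swaps)
Total swaps: 4


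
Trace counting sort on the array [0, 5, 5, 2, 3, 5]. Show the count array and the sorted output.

Count array: [1, 0, 1, 1, 0, 3]
(count[i] = number of elements equal to i)
Cumulative count: [1, 1, 2, 3, 3, 6]
Sorted: [0, 2, 3, 5, 5, 5]


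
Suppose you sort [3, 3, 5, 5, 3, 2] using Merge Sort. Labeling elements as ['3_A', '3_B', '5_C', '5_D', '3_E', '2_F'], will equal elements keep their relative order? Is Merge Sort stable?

Trace Merge Sort on the labeled array (the key is the number; the letter only tracks identity):
  Merge [3_B] + [5_C] -> [3_B, 5_C]
  Merge [3_A] + [3_B, 5_C] -> [3_A, 3_B, 5_C]
  Merge [3_E] + [2_F] -> [2_F, 3_E]
  Merge [5_D] + [2_F, 3_E] -> [2_F, 3_E, 5_D]
  Merge [3_A, 3_B, 5_C] + [2_F, 3_E, 5_D] -> [2_F, 3_A, 3_B, 3_E, 5_C, 5_D]
Final order: [2_F, 3_A, 3_B, 3_E, 5_C, 5_D]
Equal keys:
  value 3: originally 3_A, 3_B, 3_E; after sorting 3_A, 3_B, 3_E -> order preserved
  value 5: originally 5_C, 5_D; after sorting 5_C, 5_D -> order preserved
All equal keys kept their original relative order. Merge Sort is stable: when the heads of the two halves are equal the merge takes from the left half first.
Answer: Stable


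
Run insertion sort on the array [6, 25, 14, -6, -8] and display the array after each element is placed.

First element 6 is already 'sorted'
Insert 25: shifted 0 elements -> [6, 25, 14, -6, -8]
Insert 14: shifted 1 elements -> [6, 14, 25, -6, -8]
Insert -6: shifted 3 elements -> [-6, 6, 14, 25, -8]
Insert -8: shifted 4 elements -> [-8, -6, 6, 14, 25]


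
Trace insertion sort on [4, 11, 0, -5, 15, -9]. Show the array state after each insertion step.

First element 4 is already 'sorted'
Insert 11: shifted 0 elements -> [4, 11, 0, -5, 15, -9]
Insert 0: shifted 2 elements -> [0, 4, 11, -5, 15, -9]
Insert -5: shifted 3 elements -> [-5, 0, 4, 11, 15, -9]
Insert 15: shifted 0 elements -> [-5, 0, 4, 11, 15, -9]
Insert -9: shifted 5 elements -> [-9, -5, 0, 4, 11, 15]


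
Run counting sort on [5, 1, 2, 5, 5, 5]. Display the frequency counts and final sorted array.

Count array: [0, 1, 1, 0, 0, 4]
(count[i] = number of elements equal to i)
Cumulative count: [0, 1, 2, 2, 2, 6]
Sorted: [1, 2, 5, 5, 5, 5]


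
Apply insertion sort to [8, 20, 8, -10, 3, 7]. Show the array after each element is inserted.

First element 8 is already 'sorted'
Insert 20: shifted 0 elements -> [8, 20, 8, -10, 3, 7]
Insert 8: shifted 1 elements -> [8, 8, 20, -10, 3, 7]
Insert -10: shifted 3 elements -> [-10, 8, 8, 20, 3, 7]
Insert 3: shifted 3 elements -> [-10, 3, 8, 8, 20, 7]
Insert 7: shifted 3 elements -> [-10, 3, 7, 8, 8, 20]


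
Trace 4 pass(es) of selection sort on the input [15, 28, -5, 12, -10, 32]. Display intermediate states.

Pass 1: Select minimum -10 at index 4, swap -> [-10, 28, -5, 12, 15, 32]
Pass 2: Select minimum -5 at index 2, swap -> [-10, -5, 28, 12, 15, 32]
Pass 3: Select minimum 12 at index 3, swap -> [-10, -5, 12, 28, 15, 32]
Pass 4: Select minimum 15 at index 4, swap -> [-10, -5, 12, 15, 28, 32]


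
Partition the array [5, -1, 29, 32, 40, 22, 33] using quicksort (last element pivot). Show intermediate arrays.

Partition 1: pivot=33 at index 5 -> [5, -1, 29, 32, 22, 33, 40]
Partition 2: pivot=22 at index 2 -> [5, -1, 22, 32, 29, 33, 40]
Partition 3: pivot=-1 at index 0 -> [-1, 5, 22, 32, 29, 33, 40]
Partition 4: pivot=29 at index 3 -> [-1, 5, 22, 29, 32, 33, 40]


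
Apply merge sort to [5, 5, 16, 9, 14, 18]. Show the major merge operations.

Divide and conquer:
  Merge [5] + [16] -> [5, 16]
  Merge [5] + [5, 16] -> [5, 5, 16]
  Merge [14] + [18] -> [14, 18]
  Merge [9] + [14, 18] -> [9, 14, 18]
  Merge [5, 5, 16] + [9, 14, 18] -> [5, 5, 9, 14, 16, 18]


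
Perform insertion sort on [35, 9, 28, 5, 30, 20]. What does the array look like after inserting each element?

First element 35 is already 'sorted'
Insert 9: shifted 1 elements -> [9, 35, 28, 5, 30, 20]
Insert 28: shifted 1 elements -> [9, 28, 35, 5, 30, 20]
Insert 5: shifted 3 elements -> [5, 9, 28, 35, 30, 20]
Insert 30: shifted 1 elements -> [5, 9, 28, 30, 35, 20]
Insert 20: shifted 3 elements -> [5, 9, 20, 28, 30, 35]


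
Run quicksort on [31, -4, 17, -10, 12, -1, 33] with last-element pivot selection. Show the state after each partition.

Partition 1: pivot=33 at index 6 -> [31, -4, 17, -10, 12, -1, 33]
Partition 2: pivot=-1 at index 2 -> [-4, -10, -1, 31, 12, 17, 33]
Partition 3: pivot=-10 at index 0 -> [-10, -4, -1, 31, 12, 17, 33]
Partition 4: pivot=17 at index 4 -> [-10, -4, -1, 12, 17, 31, 33]


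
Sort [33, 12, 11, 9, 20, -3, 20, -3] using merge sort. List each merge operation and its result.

Divide and conquer:
  Merge [33] + [12] -> [12, 33]
  Merge [11] + [9] -> [9, 11]
  Merge [12, 33] + [9, 11] -> [9, 11, 12, 33]
  Merge [20] + [-3] -> [-3, 20]
  Merge [20] + [-3] -> [-3, 20]
  Merge [-3, 20] + [-3, 20] -> [-3, -3, 20, 20]
  Merge [9, 11, 12, 33] + [-3, -3, 20, 20] -> [-3, -3, 9, 11, 12, 20, 20, 33]


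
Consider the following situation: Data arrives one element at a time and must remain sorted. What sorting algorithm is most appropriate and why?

Best choice: Insertion sort
Reason: Insertion sort naturally handles online/streaming input by inserting each new element into sorted position


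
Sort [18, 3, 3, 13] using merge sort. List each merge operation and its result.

Divide and conquer:
  Merge [18] + [3] -> [3, 18]
  Merge [3] + [13] -> [3, 13]
  Merge [3, 18] + [3, 13] -> [3, 3, 13, 18]


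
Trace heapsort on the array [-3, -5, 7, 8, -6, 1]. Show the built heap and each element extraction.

Build heap: [8, -3, 7, -5, -6, 1]
Extract 8: [7, -3, 1, -5, -6, 8]
Extract 7: [1, -3, -6, -5, 7, 8]
Extract 1: [-3, -5, -6, 1, 7, 8]
Extract -3: [-5, -6, -3, 1, 7, 8]
Extract -5: [-6, -5, -3, 1, 7, 8]


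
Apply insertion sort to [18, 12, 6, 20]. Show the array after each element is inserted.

First element 18 is already 'sorted'
Insert 12: shifted 1 elements -> [12, 18, 6, 20]
Insert 6: shifted 2 elements -> [6, 12, 18, 20]
Insert 20: shifted 0 elements -> [6, 12, 18, 20]


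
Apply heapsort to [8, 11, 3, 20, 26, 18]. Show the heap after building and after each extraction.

Build heap: [26, 20, 18, 8, 11, 3]
Extract 26: [20, 11, 18, 8, 3, 26]
Extract 20: [18, 11, 3, 8, 20, 26]
Extract 18: [11, 8, 3, 18, 20, 26]
Extract 11: [8, 3, 11, 18, 20, 26]
Extract 8: [3, 8, 11, 18, 20, 26]


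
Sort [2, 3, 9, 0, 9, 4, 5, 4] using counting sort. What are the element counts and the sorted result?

Count array: [1, 0, 1, 1, 2, 1, 0, 0, 0, 2]
(count[i] = number of elements equal to i)
Cumulative count: [1, 1, 2, 3, 5, 6, 6, 6, 6, 8]
Sorted: [0, 2, 3, 4, 4, 5, 9, 9]


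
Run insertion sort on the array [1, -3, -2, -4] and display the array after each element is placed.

First element 1 is already 'sorted'
Insert -3: shifted 1 elements -> [-3, 1, -2, -4]
Insert -2: shifted 1 elements -> [-3, -2, 1, -4]
Insert -4: shifted 3 elements -> [-4, -3, -2, 1]


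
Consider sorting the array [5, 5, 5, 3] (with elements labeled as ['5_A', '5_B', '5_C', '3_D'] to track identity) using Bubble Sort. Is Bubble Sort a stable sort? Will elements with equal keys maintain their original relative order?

Trace Bubble Sort on the labeled array (the key is the number; the letter only tracks identity):
  After pass 1: [5_A, 5_B, 3_D, 5_C]
  After pass 2: [5_A, 3_D, 5_B, 5_C]
  After pass 3: [3_D, 5_A, 5_B, 5_C]
Final order: [3_D, 5_A, 5_B, 5_C]
Equal keys:
  value 5: originally 5_A, 5_B, 5_C; after sorting 5_A, 5_B, 5_C -> order preserved
All equal keys kept their original relative order. Bubble Sort is stable: it only swaps adjacent elements when the left one is strictly greater, so equal keys never move past each other.
Answer: Stable


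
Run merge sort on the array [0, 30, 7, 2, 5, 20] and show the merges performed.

Divide and conquer:
  Merge [30] + [7] -> [7, 30]
  Merge [0] + [7, 30] -> [0, 7, 30]
  Merge [5] + [20] -> [5, 20]
  Merge [2] + [5, 20] -> [2, 5, 20]
  Merge [0, 7, 30] + [2, 5, 20] -> [0, 2, 5, 7, 20, 30]


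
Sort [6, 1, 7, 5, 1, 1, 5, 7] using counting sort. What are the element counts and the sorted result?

Count array: [0, 3, 0, 0, 0, 2, 1, 2]
(count[i] = number of elements equal to i)
Cumulative count: [0, 3, 3, 3, 3, 5, 6, 8]
Sorted: [1, 1, 1, 5, 5, 6, 7, 7]


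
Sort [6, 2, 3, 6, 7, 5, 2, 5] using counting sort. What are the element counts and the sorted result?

Count array: [0, 0, 2, 1, 0, 2, 2, 1]
(count[i] = number of elements equal to i)
Cumulative count: [0, 0, 2, 3, 3, 5, 7, 8]
Sorted: [2, 2, 3, 5, 5, 6, 6, 7]


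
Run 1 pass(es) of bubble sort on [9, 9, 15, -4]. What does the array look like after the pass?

After pass 1: [9, 9, -4, 15] (1 swaps)
Total swaps: 1


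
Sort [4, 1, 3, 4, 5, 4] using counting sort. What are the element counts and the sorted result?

Count array: [0, 1, 0, 1, 3, 1]
(count[i] = number of elements equal to i)
Cumulative count: [0, 1, 1, 2, 5, 6]
Sorted: [1, 3, 4, 4, 4, 5]


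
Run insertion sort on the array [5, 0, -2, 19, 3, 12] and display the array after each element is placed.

First element 5 is already 'sorted'
Insert 0: shifted 1 elements -> [0, 5, -2, 19, 3, 12]
Insert -2: shifted 2 elements -> [-2, 0, 5, 19, 3, 12]
Insert 19: shifted 0 elements -> [-2, 0, 5, 19, 3, 12]
Insert 3: shifted 2 elements -> [-2, 0, 3, 5, 19, 12]
Insert 12: shifted 1 elements -> [-2, 0, 3, 5, 12, 19]


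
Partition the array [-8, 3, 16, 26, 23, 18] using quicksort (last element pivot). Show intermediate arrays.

Partition 1: pivot=18 at index 3 -> [-8, 3, 16, 18, 23, 26]
Partition 2: pivot=16 at index 2 -> [-8, 3, 16, 18, 23, 26]
Partition 3: pivot=3 at index 1 -> [-8, 3, 16, 18, 23, 26]
Partition 4: pivot=26 at index 5 -> [-8, 3, 16, 18, 23, 26]


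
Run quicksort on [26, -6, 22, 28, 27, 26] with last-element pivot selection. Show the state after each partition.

Partition 1: pivot=26 at index 3 -> [26, -6, 22, 26, 27, 28]
Partition 2: pivot=22 at index 1 -> [-6, 22, 26, 26, 27, 28]
Partition 3: pivot=28 at index 5 -> [-6, 22, 26, 26, 27, 28]


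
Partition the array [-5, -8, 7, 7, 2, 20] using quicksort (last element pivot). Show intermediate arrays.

Partition 1: pivot=20 at index 5 -> [-5, -8, 7, 7, 2, 20]
Partition 2: pivot=2 at index 2 -> [-5, -8, 2, 7, 7, 20]
Partition 3: pivot=-8 at index 0 -> [-8, -5, 2, 7, 7, 20]
Partition 4: pivot=7 at index 4 -> [-8, -5, 2, 7, 7, 20]


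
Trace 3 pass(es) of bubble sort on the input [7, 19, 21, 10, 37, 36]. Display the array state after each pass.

After pass 1: [7, 19, 10, 21, 36, 37] (2 swaps)
After pass 2: [7, 10, 19, 21, 36, 37] (1 swaps)
After pass 3: [7, 10, 19, 21, 36, 37] (0 swaps)
Total swaps: 3


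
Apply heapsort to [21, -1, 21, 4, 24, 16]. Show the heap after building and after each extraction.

Build heap: [24, 21, 21, 4, -1, 16]
Extract 24: [21, 16, 21, 4, -1, 24]
Extract 21: [21, 16, -1, 4, 21, 24]
Extract 21: [16, 4, -1, 21, 21, 24]
Extract 16: [4, -1, 16, 21, 21, 24]
Extract 4: [-1, 4, 16, 21, 21, 24]


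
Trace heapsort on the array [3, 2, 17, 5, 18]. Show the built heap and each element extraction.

Build heap: [18, 5, 17, 3, 2]
Extract 18: [17, 5, 2, 3, 18]
Extract 17: [5, 3, 2, 17, 18]
Extract 5: [3, 2, 5, 17, 18]
Extract 3: [2, 3, 5, 17, 18]


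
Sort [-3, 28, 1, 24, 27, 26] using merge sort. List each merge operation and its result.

Divide and conquer:
  Merge [28] + [1] -> [1, 28]
  Merge [-3] + [1, 28] -> [-3, 1, 28]
  Merge [27] + [26] -> [26, 27]
  Merge [24] + [26, 27] -> [24, 26, 27]
  Merge [-3, 1, 28] + [24, 26, 27] -> [-3, 1, 24, 26, 27, 28]


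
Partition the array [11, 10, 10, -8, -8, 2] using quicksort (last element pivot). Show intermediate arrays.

Partition 1: pivot=2 at index 2 -> [-8, -8, 2, 11, 10, 10]
Partition 2: pivot=-8 at index 1 -> [-8, -8, 2, 11, 10, 10]
Partition 3: pivot=10 at index 4 -> [-8, -8, 2, 10, 10, 11]


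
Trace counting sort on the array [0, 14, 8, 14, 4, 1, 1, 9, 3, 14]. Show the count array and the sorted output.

Count array: [1, 2, 0, 1, 1, 0, 0, 0, 1, 1, 0, 0, 0, 0, 3]
(count[i] = number of elements equal to i)
Cumulative count: [1, 3, 3, 4, 5, 5, 5, 5, 6, 7, 7, 7, 7, 7, 10]
Sorted: [0, 1, 1, 3, 4, 8, 9, 14, 14, 14]


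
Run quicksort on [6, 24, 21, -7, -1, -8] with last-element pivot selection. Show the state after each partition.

Partition 1: pivot=-8 at index 0 -> [-8, 24, 21, -7, -1, 6]
Partition 2: pivot=6 at index 3 -> [-8, -7, -1, 6, 21, 24]
Partition 3: pivot=-1 at index 2 -> [-8, -7, -1, 6, 21, 24]
Partition 4: pivot=24 at index 5 -> [-8, -7, -1, 6, 21, 24]


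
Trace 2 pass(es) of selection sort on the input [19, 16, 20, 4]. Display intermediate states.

Pass 1: Select minimum 4 at index 3, swap -> [4, 16, 20, 19]
Pass 2: Select minimum 16 at index 1, swap -> [4, 16, 20, 19]


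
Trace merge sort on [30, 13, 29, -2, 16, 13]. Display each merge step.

Divide and conquer:
  Merge [13] + [29] -> [13, 29]
  Merge [30] + [13, 29] -> [13, 29, 30]
  Merge [16] + [13] -> [13, 16]
  Merge [-2] + [13, 16] -> [-2, 13, 16]
  Merge [13, 29, 30] + [-2, 13, 16] -> [-2, 13, 13, 16, 29, 30]


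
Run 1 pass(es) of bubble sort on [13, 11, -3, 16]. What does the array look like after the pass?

After pass 1: [11, -3, 13, 16] (2 swaps)
Total swaps: 2


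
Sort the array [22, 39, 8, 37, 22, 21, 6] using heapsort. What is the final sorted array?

Build heap: [39, 37, 21, 22, 22, 8, 6]
Extract 39: [37, 22, 21, 6, 22, 8, 39]
Extract 37: [22, 22, 21, 6, 8, 37, 39]
Extract 22: [22, 8, 21, 6, 22, 37, 39]
Extract 22: [21, 8, 6, 22, 22, 37, 39]
Extract 21: [8, 6, 21, 22, 22, 37, 39]
Extract 8: [6, 8, 21, 22, 22, 37, 39]


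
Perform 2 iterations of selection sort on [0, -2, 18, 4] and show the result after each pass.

Pass 1: Select minimum -2 at index 1, swap -> [-2, 0, 18, 4]
Pass 2: Select minimum 0 at index 1, swap -> [-2, 0, 18, 4]


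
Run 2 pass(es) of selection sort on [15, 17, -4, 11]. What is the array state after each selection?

Pass 1: Select minimum -4 at index 2, swap -> [-4, 17, 15, 11]
Pass 2: Select minimum 11 at index 3, swap -> [-4, 11, 15, 17]


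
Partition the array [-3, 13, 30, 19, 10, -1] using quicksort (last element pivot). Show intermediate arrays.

Partition 1: pivot=-1 at index 1 -> [-3, -1, 30, 19, 10, 13]
Partition 2: pivot=13 at index 3 -> [-3, -1, 10, 13, 30, 19]
Partition 3: pivot=19 at index 4 -> [-3, -1, 10, 13, 19, 30]


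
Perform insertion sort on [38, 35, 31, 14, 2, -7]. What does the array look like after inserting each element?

First element 38 is already 'sorted'
Insert 35: shifted 1 elements -> [35, 38, 31, 14, 2, -7]
Insert 31: shifted 2 elements -> [31, 35, 38, 14, 2, -7]
Insert 14: shifted 3 elements -> [14, 31, 35, 38, 2, -7]
Insert 2: shifted 4 elements -> [2, 14, 31, 35, 38, -7]
Insert -7: shifted 5 elements -> [-7, 2, 14, 31, 35, 38]


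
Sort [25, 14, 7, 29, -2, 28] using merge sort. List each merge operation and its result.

Divide and conquer:
  Merge [14] + [7] -> [7, 14]
  Merge [25] + [7, 14] -> [7, 14, 25]
  Merge [-2] + [28] -> [-2, 28]
  Merge [29] + [-2, 28] -> [-2, 28, 29]
  Merge [7, 14, 25] + [-2, 28, 29] -> [-2, 7, 14, 25, 28, 29]


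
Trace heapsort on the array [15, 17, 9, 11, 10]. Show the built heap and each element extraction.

Build heap: [17, 15, 9, 11, 10]
Extract 17: [15, 11, 9, 10, 17]
Extract 15: [11, 10, 9, 15, 17]
Extract 11: [10, 9, 11, 15, 17]
Extract 10: [9, 10, 11, 15, 17]


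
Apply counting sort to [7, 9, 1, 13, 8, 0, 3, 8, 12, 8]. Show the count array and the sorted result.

Count array: [1, 1, 0, 1, 0, 0, 0, 1, 3, 1, 0, 0, 1, 1]
(count[i] = number of elements equal to i)
Cumulative count: [1, 2, 2, 3, 3, 3, 3, 4, 7, 8, 8, 8, 9, 10]
Sorted: [0, 1, 3, 7, 8, 8, 8, 9, 12, 13]


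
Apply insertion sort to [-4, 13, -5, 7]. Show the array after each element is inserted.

First element -4 is already 'sorted'
Insert 13: shifted 0 elements -> [-4, 13, -5, 7]
Insert -5: shifted 2 elements -> [-5, -4, 13, 7]
Insert 7: shifted 1 elements -> [-5, -4, 7, 13]


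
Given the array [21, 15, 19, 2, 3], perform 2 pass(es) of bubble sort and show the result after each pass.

After pass 1: [15, 19, 2, 3, 21] (4 swaps)
After pass 2: [15, 2, 3, 19, 21] (2 swaps)
Total swaps: 6


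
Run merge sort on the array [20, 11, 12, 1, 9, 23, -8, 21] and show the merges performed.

Divide and conquer:
  Merge [20] + [11] -> [11, 20]
  Merge [12] + [1] -> [1, 12]
  Merge [11, 20] + [1, 12] -> [1, 11, 12, 20]
  Merge [9] + [23] -> [9, 23]
  Merge [-8] + [21] -> [-8, 21]
  Merge [9, 23] + [-8, 21] -> [-8, 9, 21, 23]
  Merge [1, 11, 12, 20] + [-8, 9, 21, 23] -> [-8, 1, 9, 11, 12, 20, 21, 23]


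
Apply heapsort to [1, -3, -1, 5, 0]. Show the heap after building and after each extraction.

Build heap: [5, 1, -1, -3, 0]
Extract 5: [1, 0, -1, -3, 5]
Extract 1: [0, -3, -1, 1, 5]
Extract 0: [-1, -3, 0, 1, 5]
Extract -1: [-3, -1, 0, 1, 5]


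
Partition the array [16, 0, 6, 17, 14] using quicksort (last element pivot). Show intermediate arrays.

Partition 1: pivot=14 at index 2 -> [0, 6, 14, 17, 16]
Partition 2: pivot=6 at index 1 -> [0, 6, 14, 17, 16]
Partition 3: pivot=16 at index 3 -> [0, 6, 14, 16, 17]


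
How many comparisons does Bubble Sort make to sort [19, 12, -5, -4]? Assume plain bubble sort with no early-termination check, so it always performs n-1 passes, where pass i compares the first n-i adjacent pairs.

Pass 1: compare adjacent pairs (0,1)..(2,3) = 3 comparison(s), 3 swap(s) -> [12, -5, -4, 19]
Pass 2: compare adjacent pairs (0,1)..(1,2) = 2 comparison(s), 2 swap(s) -> [-5, -4, 12, 19]
Pass 3: compare adjacent pairs (0,1)..(0,1) = 1 comparison(s), 0 swap(s) -> [-5, -4, 12, 19]
Total comparisons: 3 + 2 + 1 = 6


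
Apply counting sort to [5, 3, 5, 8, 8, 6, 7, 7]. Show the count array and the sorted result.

Count array: [0, 0, 0, 1, 0, 2, 1, 2, 2]
(count[i] = number of elements equal to i)
Cumulative count: [0, 0, 0, 1, 1, 3, 4, 6, 8]
Sorted: [3, 5, 5, 6, 7, 7, 8, 8]


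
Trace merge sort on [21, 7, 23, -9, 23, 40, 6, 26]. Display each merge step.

Divide and conquer:
  Merge [21] + [7] -> [7, 21]
  Merge [23] + [-9] -> [-9, 23]
  Merge [7, 21] + [-9, 23] -> [-9, 7, 21, 23]
  Merge [23] + [40] -> [23, 40]
  Merge [6] + [26] -> [6, 26]
  Merge [23, 40] + [6, 26] -> [6, 23, 26, 40]
  Merge [-9, 7, 21, 23] + [6, 23, 26, 40] -> [-9, 6, 7, 21, 23, 23, 26, 40]


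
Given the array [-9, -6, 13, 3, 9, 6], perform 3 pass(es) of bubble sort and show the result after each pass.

After pass 1: [-9, -6, 3, 9, 6, 13] (3 swaps)
After pass 2: [-9, -6, 3, 6, 9, 13] (1 swaps)
After pass 3: [-9, -6, 3, 6, 9, 13] (0 swaps)
Total swaps: 4


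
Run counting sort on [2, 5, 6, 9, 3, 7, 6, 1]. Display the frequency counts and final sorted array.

Count array: [0, 1, 1, 1, 0, 1, 2, 1, 0, 1]
(count[i] = number of elements equal to i)
Cumulative count: [0, 1, 2, 3, 3, 4, 6, 7, 7, 8]
Sorted: [1, 2, 3, 5, 6, 6, 7, 9]


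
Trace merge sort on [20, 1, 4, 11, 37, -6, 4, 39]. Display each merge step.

Divide and conquer:
  Merge [20] + [1] -> [1, 20]
  Merge [4] + [11] -> [4, 11]
  Merge [1, 20] + [4, 11] -> [1, 4, 11, 20]
  Merge [37] + [-6] -> [-6, 37]
  Merge [4] + [39] -> [4, 39]
  Merge [-6, 37] + [4, 39] -> [-6, 4, 37, 39]
  Merge [1, 4, 11, 20] + [-6, 4, 37, 39] -> [-6, 1, 4, 4, 11, 20, 37, 39]


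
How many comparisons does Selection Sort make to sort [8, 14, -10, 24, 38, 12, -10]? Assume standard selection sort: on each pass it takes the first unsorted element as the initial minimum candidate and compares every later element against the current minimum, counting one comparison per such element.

Pass 1: scan indices 1..6 for the minimum = 6 comparison(s); min is -10, place at index 0 -> [-10, 14, 8, 24, 38, 12, -10]
Pass 2: scan indices 2..6 for the minimum = 5 comparison(s); min is -10, place at index 1 -> [-10, -10, 8, 24, 38, 12, 14]
Pass 3: scan indices 3..6 for the minimum = 4 comparison(s); min is 8, place at index 2 -> [-10, -10, 8, 24, 38, 12, 14]
Pass 4: scan indices 4..6 for the minimum = 3 comparison(s); min is 12, place at index 3 -> [-10, -10, 8, 12, 38, 24, 14]
Pass 5: scan indices 5..6 for the minimum = 2 comparison(s); min is 14, place at index 4 -> [-10, -10, 8, 12, 14, 24, 38]
Pass 6: scan indices 6..6 for the minimum = 1 comparison(s); min is 24, place at index 5 -> [-10, -10, 8, 12, 14, 24, 38]
Selection sort always scans the whole unsorted suffix, so the count is (n-1) + (n-2) + ... + 1 = n(n-1)/2 = 7*6/2 = 21 regardless of the input order.
Total comparisons: 6 + 5 + 4 + 3 + 2 + 1 = 21


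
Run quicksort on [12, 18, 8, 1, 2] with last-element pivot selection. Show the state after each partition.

Partition 1: pivot=2 at index 1 -> [1, 2, 8, 12, 18]
Partition 2: pivot=18 at index 4 -> [1, 2, 8, 12, 18]
Partition 3: pivot=12 at index 3 -> [1, 2, 8, 12, 18]


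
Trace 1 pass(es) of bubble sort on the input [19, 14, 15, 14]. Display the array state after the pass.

After pass 1: [14, 15, 14, 19] (3 swaps)
Total swaps: 3


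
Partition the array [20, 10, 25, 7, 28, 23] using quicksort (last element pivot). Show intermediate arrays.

Partition 1: pivot=23 at index 3 -> [20, 10, 7, 23, 28, 25]
Partition 2: pivot=7 at index 0 -> [7, 10, 20, 23, 28, 25]
Partition 3: pivot=20 at index 2 -> [7, 10, 20, 23, 28, 25]
Partition 4: pivot=25 at index 4 -> [7, 10, 20, 23, 25, 28]


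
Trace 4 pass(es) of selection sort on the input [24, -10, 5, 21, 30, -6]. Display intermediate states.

Pass 1: Select minimum -10 at index 1, swap -> [-10, 24, 5, 21, 30, -6]
Pass 2: Select minimum -6 at index 5, swap -> [-10, -6, 5, 21, 30, 24]
Pass 3: Select minimum 5 at index 2, swap -> [-10, -6, 5, 21, 30, 24]
Pass 4: Select minimum 21 at index 3, swap -> [-10, -6, 5, 21, 30, 24]


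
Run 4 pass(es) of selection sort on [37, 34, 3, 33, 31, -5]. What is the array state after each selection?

Pass 1: Select minimum -5 at index 5, swap -> [-5, 34, 3, 33, 31, 37]
Pass 2: Select minimum 3 at index 2, swap -> [-5, 3, 34, 33, 31, 37]
Pass 3: Select minimum 31 at index 4, swap -> [-5, 3, 31, 33, 34, 37]
Pass 4: Select minimum 33 at index 3, swap -> [-5, 3, 31, 33, 34, 37]


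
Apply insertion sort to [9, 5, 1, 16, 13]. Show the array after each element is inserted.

First element 9 is already 'sorted'
Insert 5: shifted 1 elements -> [5, 9, 1, 16, 13]
Insert 1: shifted 2 elements -> [1, 5, 9, 16, 13]
Insert 16: shifted 0 elements -> [1, 5, 9, 16, 13]
Insert 13: shifted 1 elements -> [1, 5, 9, 13, 16]


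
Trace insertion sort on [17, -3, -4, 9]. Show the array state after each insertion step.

First element 17 is already 'sorted'
Insert -3: shifted 1 elements -> [-3, 17, -4, 9]
Insert -4: shifted 2 elements -> [-4, -3, 17, 9]
Insert 9: shifted 1 elements -> [-4, -3, 9, 17]


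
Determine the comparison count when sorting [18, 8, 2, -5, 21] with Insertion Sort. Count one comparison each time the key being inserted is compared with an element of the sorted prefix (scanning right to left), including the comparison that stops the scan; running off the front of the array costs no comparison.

Insert 8: 18 > 8 (shift), reached front = 1 comparison(s) -> [8, 18, 2, -5, 21]
Insert 2: 18 > 2 (shift), 8 > 2 (shift), reached front = 2 comparison(s) -> [2, 8, 18, -5, 21]
Insert -5: 18 > -5 (shift), 8 > -5 (shift), 2 > -5 (shift), reached front = 3 comparison(s) -> [-5, 2, 8, 18, 21]
Insert 21: 18 <= 21 (stop) = 1 comparison(s) -> [-5, 2, 8, 18, 21]
Total comparisons: 1 + 2 + 3 + 1 = 7


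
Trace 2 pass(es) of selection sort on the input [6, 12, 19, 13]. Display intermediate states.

Pass 1: Select minimum 6 at index 0, swap -> [6, 12, 19, 13]
Pass 2: Select minimum 12 at index 1, swap -> [6, 12, 19, 13]


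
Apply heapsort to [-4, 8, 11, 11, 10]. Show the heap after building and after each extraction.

Build heap: [11, 10, 11, 8, -4]
Extract 11: [11, 10, -4, 8, 11]
Extract 11: [10, 8, -4, 11, 11]
Extract 10: [8, -4, 10, 11, 11]
Extract 8: [-4, 8, 10, 11, 11]


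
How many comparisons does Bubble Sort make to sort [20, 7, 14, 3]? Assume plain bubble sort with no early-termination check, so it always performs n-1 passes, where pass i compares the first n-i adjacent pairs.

Pass 1: compare adjacent pairs (0,1)..(2,3) = 3 comparison(s), 3 swap(s) -> [7, 14, 3, 20]
Pass 2: compare adjacent pairs (0,1)..(1,2) = 2 comparison(s), 1 swap(s) -> [7, 3, 14, 20]
Pass 3: compare adjacent pairs (0,1)..(0,1) = 1 comparison(s), 1 swap(s) -> [3, 7, 14, 20]
Total comparisons: 3 + 2 + 1 = 6


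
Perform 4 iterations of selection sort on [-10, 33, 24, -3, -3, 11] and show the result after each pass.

Pass 1: Select minimum -10 at index 0, swap -> [-10, 33, 24, -3, -3, 11]
Pass 2: Select minimum -3 at index 3, swap -> [-10, -3, 24, 33, -3, 11]
Pass 3: Select minimum -3 at index 4, swap -> [-10, -3, -3, 33, 24, 11]
Pass 4: Select minimum 11 at index 5, swap -> [-10, -3, -3, 11, 24, 33]


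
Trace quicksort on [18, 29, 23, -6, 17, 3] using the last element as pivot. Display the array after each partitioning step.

Partition 1: pivot=3 at index 1 -> [-6, 3, 23, 18, 17, 29]
Partition 2: pivot=29 at index 5 -> [-6, 3, 23, 18, 17, 29]
Partition 3: pivot=17 at index 2 -> [-6, 3, 17, 18, 23, 29]
Partition 4: pivot=23 at index 4 -> [-6, 3, 17, 18, 23, 29]


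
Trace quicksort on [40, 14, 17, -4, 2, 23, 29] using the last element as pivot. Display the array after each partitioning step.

Partition 1: pivot=29 at index 5 -> [14, 17, -4, 2, 23, 29, 40]
Partition 2: pivot=23 at index 4 -> [14, 17, -4, 2, 23, 29, 40]
Partition 3: pivot=2 at index 1 -> [-4, 2, 14, 17, 23, 29, 40]
Partition 4: pivot=17 at index 3 -> [-4, 2, 14, 17, 23, 29, 40]


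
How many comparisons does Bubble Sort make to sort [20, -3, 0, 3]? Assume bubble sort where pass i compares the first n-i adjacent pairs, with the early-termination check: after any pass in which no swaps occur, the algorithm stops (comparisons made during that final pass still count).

Pass 1: compare adjacent pairs (0,1)..(2,3) = 3 comparison(s), 3 swap(s) -> [-3, 0, 3, 20]
Pass 2: compare adjacent pairs (0,1)..(1,2) = 2 comparison(s), 0 swap(s) -> [-3, 0, 3, 20]
No swaps in this pass, so bubble sort stops here.
Total comparisons: 3 + 2 = 5


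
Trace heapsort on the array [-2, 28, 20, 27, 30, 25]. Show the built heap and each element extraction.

Build heap: [30, 28, 25, 27, -2, 20]
Extract 30: [28, 27, 25, 20, -2, 30]
Extract 28: [27, 20, 25, -2, 28, 30]
Extract 27: [25, 20, -2, 27, 28, 30]
Extract 25: [20, -2, 25, 27, 28, 30]
Extract 20: [-2, 20, 25, 27, 28, 30]


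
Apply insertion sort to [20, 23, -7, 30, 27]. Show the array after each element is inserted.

First element 20 is already 'sorted'
Insert 23: shifted 0 elements -> [20, 23, -7, 30, 27]
Insert -7: shifted 2 elements -> [-7, 20, 23, 30, 27]
Insert 30: shifted 0 elements -> [-7, 20, 23, 30, 27]
Insert 27: shifted 1 elements -> [-7, 20, 23, 27, 30]


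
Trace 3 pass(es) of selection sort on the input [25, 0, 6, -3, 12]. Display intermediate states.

Pass 1: Select minimum -3 at index 3, swap -> [-3, 0, 6, 25, 12]
Pass 2: Select minimum 0 at index 1, swap -> [-3, 0, 6, 25, 12]
Pass 3: Select minimum 6 at index 2, swap -> [-3, 0, 6, 25, 12]


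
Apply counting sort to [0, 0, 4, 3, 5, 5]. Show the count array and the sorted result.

Count array: [2, 0, 0, 1, 1, 2]
(count[i] = number of elements equal to i)
Cumulative count: [2, 2, 2, 3, 4, 6]
Sorted: [0, 0, 3, 4, 5, 5]


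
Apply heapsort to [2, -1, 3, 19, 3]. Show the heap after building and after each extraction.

Build heap: [19, 3, 3, -1, 2]
Extract 19: [3, 2, 3, -1, 19]
Extract 3: [3, 2, -1, 3, 19]
Extract 3: [2, -1, 3, 3, 19]
Extract 2: [-1, 2, 3, 3, 19]


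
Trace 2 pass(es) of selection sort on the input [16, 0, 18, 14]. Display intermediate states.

Pass 1: Select minimum 0 at index 1, swap -> [0, 16, 18, 14]
Pass 2: Select minimum 14 at index 3, swap -> [0, 14, 18, 16]


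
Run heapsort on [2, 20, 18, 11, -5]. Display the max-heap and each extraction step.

Build heap: [20, 11, 18, 2, -5]
Extract 20: [18, 11, -5, 2, 20]
Extract 18: [11, 2, -5, 18, 20]
Extract 11: [2, -5, 11, 18, 20]
Extract 2: [-5, 2, 11, 18, 20]


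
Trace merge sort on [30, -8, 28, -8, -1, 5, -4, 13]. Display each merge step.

Divide and conquer:
  Merge [30] + [-8] -> [-8, 30]
  Merge [28] + [-8] -> [-8, 28]
  Merge [-8, 30] + [-8, 28] -> [-8, -8, 28, 30]
  Merge [-1] + [5] -> [-1, 5]
  Merge [-4] + [13] -> [-4, 13]
  Merge [-1, 5] + [-4, 13] -> [-4, -1, 5, 13]
  Merge [-8, -8, 28, 30] + [-4, -1, 5, 13] -> [-8, -8, -4, -1, 5, 13, 28, 30]


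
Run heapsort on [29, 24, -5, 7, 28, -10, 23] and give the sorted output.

Build heap: [29, 28, 23, 7, 24, -10, -5]
Extract 29: [28, 24, 23, 7, -5, -10, 29]
Extract 28: [24, 7, 23, -10, -5, 28, 29]
Extract 24: [23, 7, -5, -10, 24, 28, 29]
Extract 23: [7, -10, -5, 23, 24, 28, 29]
Extract 7: [-5, -10, 7, 23, 24, 28, 29]
Extract -5: [-10, -5, 7, 23, 24, 28, 29]


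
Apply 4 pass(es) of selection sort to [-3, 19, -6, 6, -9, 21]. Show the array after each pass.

Pass 1: Select minimum -9 at index 4, swap -> [-9, 19, -6, 6, -3, 21]
Pass 2: Select minimum -6 at index 2, swap -> [-9, -6, 19, 6, -3, 21]
Pass 3: Select minimum -3 at index 4, swap -> [-9, -6, -3, 6, 19, 21]
Pass 4: Select minimum 6 at index 3, swap -> [-9, -6, -3, 6, 19, 21]


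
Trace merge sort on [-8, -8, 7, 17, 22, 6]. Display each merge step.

Divide and conquer:
  Merge [-8] + [7] -> [-8, 7]
  Merge [-8] + [-8, 7] -> [-8, -8, 7]
  Merge [22] + [6] -> [6, 22]
  Merge [17] + [6, 22] -> [6, 17, 22]
  Merge [-8, -8, 7] + [6, 17, 22] -> [-8, -8, 6, 7, 17, 22]


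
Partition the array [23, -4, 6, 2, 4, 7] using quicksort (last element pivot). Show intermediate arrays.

Partition 1: pivot=7 at index 4 -> [-4, 6, 2, 4, 7, 23]
Partition 2: pivot=4 at index 2 -> [-4, 2, 4, 6, 7, 23]
Partition 3: pivot=2 at index 1 -> [-4, 2, 4, 6, 7, 23]


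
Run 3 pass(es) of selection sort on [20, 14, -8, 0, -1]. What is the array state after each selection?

Pass 1: Select minimum -8 at index 2, swap -> [-8, 14, 20, 0, -1]
Pass 2: Select minimum -1 at index 4, swap -> [-8, -1, 20, 0, 14]
Pass 3: Select minimum 0 at index 3, swap -> [-8, -1, 0, 20, 14]


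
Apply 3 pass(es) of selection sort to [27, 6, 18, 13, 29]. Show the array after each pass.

Pass 1: Select minimum 6 at index 1, swap -> [6, 27, 18, 13, 29]
Pass 2: Select minimum 13 at index 3, swap -> [6, 13, 18, 27, 29]
Pass 3: Select minimum 18 at index 2, swap -> [6, 13, 18, 27, 29]


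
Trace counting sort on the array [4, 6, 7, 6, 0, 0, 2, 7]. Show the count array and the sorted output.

Count array: [2, 0, 1, 0, 1, 0, 2, 2]
(count[i] = number of elements equal to i)
Cumulative count: [2, 2, 3, 3, 4, 4, 6, 8]
Sorted: [0, 0, 2, 4, 6, 6, 7, 7]


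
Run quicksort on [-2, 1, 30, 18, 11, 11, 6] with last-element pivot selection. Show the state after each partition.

Partition 1: pivot=6 at index 2 -> [-2, 1, 6, 18, 11, 11, 30]
Partition 2: pivot=1 at index 1 -> [-2, 1, 6, 18, 11, 11, 30]
Partition 3: pivot=30 at index 6 -> [-2, 1, 6, 18, 11, 11, 30]
Partition 4: pivot=11 at index 4 -> [-2, 1, 6, 11, 11, 18, 30]


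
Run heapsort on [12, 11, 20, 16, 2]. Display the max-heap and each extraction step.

Build heap: [20, 16, 12, 11, 2]
Extract 20: [16, 11, 12, 2, 20]
Extract 16: [12, 11, 2, 16, 20]
Extract 12: [11, 2, 12, 16, 20]
Extract 11: [2, 11, 12, 16, 20]


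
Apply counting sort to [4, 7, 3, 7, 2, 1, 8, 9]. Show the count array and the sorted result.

Count array: [0, 1, 1, 1, 1, 0, 0, 2, 1, 1]
(count[i] = number of elements equal to i)
Cumulative count: [0, 1, 2, 3, 4, 4, 4, 6, 7, 8]
Sorted: [1, 2, 3, 4, 7, 7, 8, 9]


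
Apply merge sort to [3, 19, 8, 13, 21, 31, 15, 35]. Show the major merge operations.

Divide and conquer:
  Merge [3] + [19] -> [3, 19]
  Merge [8] + [13] -> [8, 13]
  Merge [3, 19] + [8, 13] -> [3, 8, 13, 19]
  Merge [21] + [31] -> [21, 31]
  Merge [15] + [35] -> [15, 35]
  Merge [21, 31] + [15, 35] -> [15, 21, 31, 35]
  Merge [3, 8, 13, 19] + [15, 21, 31, 35] -> [3, 8, 13, 15, 19, 21, 31, 35]


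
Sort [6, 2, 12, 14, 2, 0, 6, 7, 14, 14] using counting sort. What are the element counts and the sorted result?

Count array: [1, 0, 2, 0, 0, 0, 2, 1, 0, 0, 0, 0, 1, 0, 3]
(count[i] = number of elements equal to i)
Cumulative count: [1, 1, 3, 3, 3, 3, 5, 6, 6, 6, 6, 6, 7, 7, 10]
Sorted: [0, 2, 2, 6, 6, 7, 12, 14, 14, 14]


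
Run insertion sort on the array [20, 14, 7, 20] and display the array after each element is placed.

First element 20 is already 'sorted'
Insert 14: shifted 1 elements -> [14, 20, 7, 20]
Insert 7: shifted 2 elements -> [7, 14, 20, 20]
Insert 20: shifted 0 elements -> [7, 14, 20, 20]


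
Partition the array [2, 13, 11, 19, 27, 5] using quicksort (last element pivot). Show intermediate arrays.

Partition 1: pivot=5 at index 1 -> [2, 5, 11, 19, 27, 13]
Partition 2: pivot=13 at index 3 -> [2, 5, 11, 13, 27, 19]
Partition 3: pivot=19 at index 4 -> [2, 5, 11, 13, 19, 27]


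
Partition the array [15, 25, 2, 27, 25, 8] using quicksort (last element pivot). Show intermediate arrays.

Partition 1: pivot=8 at index 1 -> [2, 8, 15, 27, 25, 25]
Partition 2: pivot=25 at index 4 -> [2, 8, 15, 25, 25, 27]
Partition 3: pivot=25 at index 3 -> [2, 8, 15, 25, 25, 27]


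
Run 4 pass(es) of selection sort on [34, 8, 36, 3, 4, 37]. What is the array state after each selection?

Pass 1: Select minimum 3 at index 3, swap -> [3, 8, 36, 34, 4, 37]
Pass 2: Select minimum 4 at index 4, swap -> [3, 4, 36, 34, 8, 37]
Pass 3: Select minimum 8 at index 4, swap -> [3, 4, 8, 34, 36, 37]
Pass 4: Select minimum 34 at index 3, swap -> [3, 4, 8, 34, 36, 37]


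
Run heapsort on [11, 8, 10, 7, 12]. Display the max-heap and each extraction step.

Build heap: [12, 11, 10, 7, 8]
Extract 12: [11, 8, 10, 7, 12]
Extract 11: [10, 8, 7, 11, 12]
Extract 10: [8, 7, 10, 11, 12]
Extract 8: [7, 8, 10, 11, 12]


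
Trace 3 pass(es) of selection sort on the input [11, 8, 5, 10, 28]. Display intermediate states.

Pass 1: Select minimum 5 at index 2, swap -> [5, 8, 11, 10, 28]
Pass 2: Select minimum 8 at index 1, swap -> [5, 8, 11, 10, 28]
Pass 3: Select minimum 10 at index 3, swap -> [5, 8, 10, 11, 28]
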